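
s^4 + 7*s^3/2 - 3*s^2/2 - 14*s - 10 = (s - 2)*(s + 1)*(s + 2)*(s + 5/2)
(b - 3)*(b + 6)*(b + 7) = b^3 + 10*b^2 + 3*b - 126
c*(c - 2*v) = c^2 - 2*c*v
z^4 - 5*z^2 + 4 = (z - 2)*(z - 1)*(z + 1)*(z + 2)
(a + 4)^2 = a^2 + 8*a + 16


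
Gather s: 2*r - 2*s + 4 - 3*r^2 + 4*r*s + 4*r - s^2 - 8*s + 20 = -3*r^2 + 6*r - s^2 + s*(4*r - 10) + 24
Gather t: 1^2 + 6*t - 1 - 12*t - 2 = -6*t - 2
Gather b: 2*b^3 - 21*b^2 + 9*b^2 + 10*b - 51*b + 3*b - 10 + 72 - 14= 2*b^3 - 12*b^2 - 38*b + 48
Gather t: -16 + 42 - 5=21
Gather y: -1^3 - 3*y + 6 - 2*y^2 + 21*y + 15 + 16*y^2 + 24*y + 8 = 14*y^2 + 42*y + 28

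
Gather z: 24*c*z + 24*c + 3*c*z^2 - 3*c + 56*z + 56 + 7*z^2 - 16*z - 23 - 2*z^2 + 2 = 21*c + z^2*(3*c + 5) + z*(24*c + 40) + 35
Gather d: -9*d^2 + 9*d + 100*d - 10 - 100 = -9*d^2 + 109*d - 110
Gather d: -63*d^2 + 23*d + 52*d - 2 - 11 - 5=-63*d^2 + 75*d - 18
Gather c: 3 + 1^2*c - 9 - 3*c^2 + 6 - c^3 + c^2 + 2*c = -c^3 - 2*c^2 + 3*c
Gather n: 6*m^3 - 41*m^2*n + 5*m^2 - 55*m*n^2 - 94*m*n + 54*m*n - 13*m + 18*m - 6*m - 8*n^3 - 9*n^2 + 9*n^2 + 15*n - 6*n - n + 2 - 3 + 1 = 6*m^3 + 5*m^2 - 55*m*n^2 - m - 8*n^3 + n*(-41*m^2 - 40*m + 8)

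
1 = 1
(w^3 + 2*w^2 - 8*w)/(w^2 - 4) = w*(w + 4)/(w + 2)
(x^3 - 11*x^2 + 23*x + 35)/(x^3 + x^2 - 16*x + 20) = (x^3 - 11*x^2 + 23*x + 35)/(x^3 + x^2 - 16*x + 20)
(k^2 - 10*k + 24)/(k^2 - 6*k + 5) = (k^2 - 10*k + 24)/(k^2 - 6*k + 5)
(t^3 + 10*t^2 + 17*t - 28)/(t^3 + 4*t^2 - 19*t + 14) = (t + 4)/(t - 2)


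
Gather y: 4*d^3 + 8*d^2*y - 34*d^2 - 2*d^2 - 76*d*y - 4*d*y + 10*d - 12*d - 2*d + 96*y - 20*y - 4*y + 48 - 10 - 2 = 4*d^3 - 36*d^2 - 4*d + y*(8*d^2 - 80*d + 72) + 36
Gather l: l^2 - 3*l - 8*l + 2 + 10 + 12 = l^2 - 11*l + 24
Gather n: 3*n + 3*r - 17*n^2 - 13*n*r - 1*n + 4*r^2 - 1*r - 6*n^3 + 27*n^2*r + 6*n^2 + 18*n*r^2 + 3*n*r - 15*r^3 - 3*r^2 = -6*n^3 + n^2*(27*r - 11) + n*(18*r^2 - 10*r + 2) - 15*r^3 + r^2 + 2*r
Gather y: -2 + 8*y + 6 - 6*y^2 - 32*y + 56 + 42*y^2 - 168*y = 36*y^2 - 192*y + 60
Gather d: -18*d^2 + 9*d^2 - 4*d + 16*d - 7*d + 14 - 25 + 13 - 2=-9*d^2 + 5*d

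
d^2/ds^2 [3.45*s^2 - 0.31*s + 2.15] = 6.90000000000000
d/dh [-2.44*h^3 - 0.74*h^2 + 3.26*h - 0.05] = -7.32*h^2 - 1.48*h + 3.26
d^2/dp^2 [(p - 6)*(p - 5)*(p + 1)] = 6*p - 20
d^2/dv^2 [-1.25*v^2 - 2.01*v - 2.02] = -2.50000000000000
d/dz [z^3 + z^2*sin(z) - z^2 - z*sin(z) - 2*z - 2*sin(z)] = z^2*cos(z) + 3*z^2 + 2*z*sin(z) - z*cos(z) - 2*z - sin(z) - 2*cos(z) - 2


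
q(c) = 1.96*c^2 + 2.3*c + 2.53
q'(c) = 3.92*c + 2.3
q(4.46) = 51.78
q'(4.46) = 19.78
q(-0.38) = 1.94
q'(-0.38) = 0.81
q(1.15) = 7.77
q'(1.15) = 6.81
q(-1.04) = 2.26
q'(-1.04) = -1.78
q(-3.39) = 17.26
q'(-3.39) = -10.99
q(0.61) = 4.66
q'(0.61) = 4.69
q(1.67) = 11.84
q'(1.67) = 8.85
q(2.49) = 20.41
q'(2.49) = 12.06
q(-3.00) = 13.27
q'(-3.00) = -9.46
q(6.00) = 86.89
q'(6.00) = 25.82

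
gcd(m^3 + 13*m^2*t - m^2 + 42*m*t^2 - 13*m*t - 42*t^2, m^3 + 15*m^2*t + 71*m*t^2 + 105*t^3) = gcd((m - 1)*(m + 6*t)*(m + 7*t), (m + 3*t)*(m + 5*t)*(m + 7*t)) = m + 7*t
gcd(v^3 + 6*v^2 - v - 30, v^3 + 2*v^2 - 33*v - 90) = v^2 + 8*v + 15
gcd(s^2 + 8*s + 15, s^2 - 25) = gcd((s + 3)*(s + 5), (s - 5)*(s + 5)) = s + 5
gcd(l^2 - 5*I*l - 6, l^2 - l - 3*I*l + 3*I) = l - 3*I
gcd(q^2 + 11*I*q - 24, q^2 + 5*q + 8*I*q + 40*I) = q + 8*I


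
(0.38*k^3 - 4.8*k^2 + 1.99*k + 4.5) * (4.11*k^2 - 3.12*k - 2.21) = 1.5618*k^5 - 20.9136*k^4 + 22.3151*k^3 + 22.8942*k^2 - 18.4379*k - 9.945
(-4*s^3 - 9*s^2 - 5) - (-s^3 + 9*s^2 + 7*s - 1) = -3*s^3 - 18*s^2 - 7*s - 4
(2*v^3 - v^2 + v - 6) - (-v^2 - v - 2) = 2*v^3 + 2*v - 4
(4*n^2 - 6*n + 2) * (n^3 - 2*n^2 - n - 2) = 4*n^5 - 14*n^4 + 10*n^3 - 6*n^2 + 10*n - 4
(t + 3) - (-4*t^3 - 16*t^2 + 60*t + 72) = 4*t^3 + 16*t^2 - 59*t - 69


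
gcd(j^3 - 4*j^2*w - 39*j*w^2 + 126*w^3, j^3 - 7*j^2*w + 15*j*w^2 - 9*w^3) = -j + 3*w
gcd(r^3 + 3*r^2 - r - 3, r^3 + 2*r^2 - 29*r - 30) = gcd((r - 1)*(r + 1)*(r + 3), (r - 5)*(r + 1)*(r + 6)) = r + 1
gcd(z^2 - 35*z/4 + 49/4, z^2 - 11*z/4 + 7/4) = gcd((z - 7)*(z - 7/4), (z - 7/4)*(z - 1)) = z - 7/4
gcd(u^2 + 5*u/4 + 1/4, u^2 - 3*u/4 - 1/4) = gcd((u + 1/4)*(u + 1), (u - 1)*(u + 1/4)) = u + 1/4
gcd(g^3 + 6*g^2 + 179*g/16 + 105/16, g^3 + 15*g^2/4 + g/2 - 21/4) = g^2 + 19*g/4 + 21/4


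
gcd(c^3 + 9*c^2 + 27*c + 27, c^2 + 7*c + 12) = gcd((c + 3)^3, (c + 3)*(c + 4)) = c + 3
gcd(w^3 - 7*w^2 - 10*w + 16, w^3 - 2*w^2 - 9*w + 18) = 1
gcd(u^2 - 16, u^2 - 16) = u^2 - 16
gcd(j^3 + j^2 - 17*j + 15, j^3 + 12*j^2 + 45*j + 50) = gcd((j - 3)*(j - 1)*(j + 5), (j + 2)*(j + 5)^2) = j + 5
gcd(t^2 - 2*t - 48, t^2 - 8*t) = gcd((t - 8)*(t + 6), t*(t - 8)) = t - 8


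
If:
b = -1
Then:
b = -1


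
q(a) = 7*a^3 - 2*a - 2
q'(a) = 21*a^2 - 2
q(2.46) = 97.29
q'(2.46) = 125.08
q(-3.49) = -292.58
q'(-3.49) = 253.78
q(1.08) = 4.66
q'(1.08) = 22.49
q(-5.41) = -1099.56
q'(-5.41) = 612.63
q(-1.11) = -9.35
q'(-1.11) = 23.87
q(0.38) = -2.38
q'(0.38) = 1.03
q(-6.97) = -2358.32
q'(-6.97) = 1018.20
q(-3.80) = -378.50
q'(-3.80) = 301.24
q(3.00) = 181.00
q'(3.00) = 187.00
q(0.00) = -2.00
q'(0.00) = -2.00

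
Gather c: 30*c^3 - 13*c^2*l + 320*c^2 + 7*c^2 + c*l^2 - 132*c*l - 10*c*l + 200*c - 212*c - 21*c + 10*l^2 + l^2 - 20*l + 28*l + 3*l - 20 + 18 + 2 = 30*c^3 + c^2*(327 - 13*l) + c*(l^2 - 142*l - 33) + 11*l^2 + 11*l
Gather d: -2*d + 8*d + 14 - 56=6*d - 42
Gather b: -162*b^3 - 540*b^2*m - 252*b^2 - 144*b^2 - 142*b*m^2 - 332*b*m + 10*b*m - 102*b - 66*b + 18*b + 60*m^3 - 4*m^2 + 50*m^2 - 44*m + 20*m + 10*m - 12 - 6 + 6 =-162*b^3 + b^2*(-540*m - 396) + b*(-142*m^2 - 322*m - 150) + 60*m^3 + 46*m^2 - 14*m - 12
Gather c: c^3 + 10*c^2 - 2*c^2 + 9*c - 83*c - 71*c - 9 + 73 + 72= c^3 + 8*c^2 - 145*c + 136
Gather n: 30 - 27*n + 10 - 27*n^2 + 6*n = -27*n^2 - 21*n + 40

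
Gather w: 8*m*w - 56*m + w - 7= -56*m + w*(8*m + 1) - 7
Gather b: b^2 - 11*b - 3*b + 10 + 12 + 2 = b^2 - 14*b + 24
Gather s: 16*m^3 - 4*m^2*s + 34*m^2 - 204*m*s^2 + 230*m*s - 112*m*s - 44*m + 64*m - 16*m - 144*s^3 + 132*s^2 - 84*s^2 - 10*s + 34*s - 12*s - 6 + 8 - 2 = 16*m^3 + 34*m^2 + 4*m - 144*s^3 + s^2*(48 - 204*m) + s*(-4*m^2 + 118*m + 12)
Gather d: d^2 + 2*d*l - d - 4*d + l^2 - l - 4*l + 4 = d^2 + d*(2*l - 5) + l^2 - 5*l + 4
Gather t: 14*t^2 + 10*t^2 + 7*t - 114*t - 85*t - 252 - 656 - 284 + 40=24*t^2 - 192*t - 1152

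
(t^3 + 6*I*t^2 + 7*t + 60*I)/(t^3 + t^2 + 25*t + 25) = (t^2 + I*t + 12)/(t^2 + t*(1 - 5*I) - 5*I)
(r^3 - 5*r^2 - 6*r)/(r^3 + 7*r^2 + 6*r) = (r - 6)/(r + 6)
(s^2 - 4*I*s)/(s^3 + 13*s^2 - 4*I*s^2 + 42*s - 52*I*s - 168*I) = s/(s^2 + 13*s + 42)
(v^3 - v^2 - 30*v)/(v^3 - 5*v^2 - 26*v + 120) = v/(v - 4)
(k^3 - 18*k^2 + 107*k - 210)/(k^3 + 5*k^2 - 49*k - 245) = (k^2 - 11*k + 30)/(k^2 + 12*k + 35)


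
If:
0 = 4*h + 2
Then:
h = -1/2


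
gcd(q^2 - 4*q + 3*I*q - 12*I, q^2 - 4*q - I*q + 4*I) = q - 4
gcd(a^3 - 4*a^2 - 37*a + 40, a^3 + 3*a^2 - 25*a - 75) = a + 5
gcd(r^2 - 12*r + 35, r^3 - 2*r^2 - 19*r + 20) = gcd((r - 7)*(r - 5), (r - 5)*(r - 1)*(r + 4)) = r - 5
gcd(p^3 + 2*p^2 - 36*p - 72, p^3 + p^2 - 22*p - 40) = p + 2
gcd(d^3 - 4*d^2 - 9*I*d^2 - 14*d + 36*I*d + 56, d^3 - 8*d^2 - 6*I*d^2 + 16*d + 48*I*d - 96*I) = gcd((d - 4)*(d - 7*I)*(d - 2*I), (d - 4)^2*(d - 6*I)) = d - 4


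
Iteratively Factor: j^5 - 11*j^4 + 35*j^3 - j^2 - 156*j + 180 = (j - 3)*(j^4 - 8*j^3 + 11*j^2 + 32*j - 60) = (j - 3)*(j + 2)*(j^3 - 10*j^2 + 31*j - 30) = (j - 5)*(j - 3)*(j + 2)*(j^2 - 5*j + 6) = (j - 5)*(j - 3)^2*(j + 2)*(j - 2)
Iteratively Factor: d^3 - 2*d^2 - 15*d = (d)*(d^2 - 2*d - 15) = d*(d + 3)*(d - 5)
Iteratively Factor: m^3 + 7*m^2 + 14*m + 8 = (m + 2)*(m^2 + 5*m + 4) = (m + 2)*(m + 4)*(m + 1)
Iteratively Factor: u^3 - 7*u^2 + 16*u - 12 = (u - 2)*(u^2 - 5*u + 6) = (u - 3)*(u - 2)*(u - 2)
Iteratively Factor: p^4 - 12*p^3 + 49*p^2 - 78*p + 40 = (p - 5)*(p^3 - 7*p^2 + 14*p - 8) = (p - 5)*(p - 2)*(p^2 - 5*p + 4) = (p - 5)*(p - 4)*(p - 2)*(p - 1)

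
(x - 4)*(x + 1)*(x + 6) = x^3 + 3*x^2 - 22*x - 24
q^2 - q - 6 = (q - 3)*(q + 2)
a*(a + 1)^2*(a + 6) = a^4 + 8*a^3 + 13*a^2 + 6*a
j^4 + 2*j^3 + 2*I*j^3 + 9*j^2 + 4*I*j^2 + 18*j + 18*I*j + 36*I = (j + 2)*(j - 3*I)*(j + 2*I)*(j + 3*I)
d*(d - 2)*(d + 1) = d^3 - d^2 - 2*d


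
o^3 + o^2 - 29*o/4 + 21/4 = (o - 3/2)*(o - 1)*(o + 7/2)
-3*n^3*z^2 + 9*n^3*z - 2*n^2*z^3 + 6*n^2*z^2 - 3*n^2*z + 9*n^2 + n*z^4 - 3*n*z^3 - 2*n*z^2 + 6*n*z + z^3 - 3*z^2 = (-3*n + z)*(n + z)*(z - 3)*(n*z + 1)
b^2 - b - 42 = (b - 7)*(b + 6)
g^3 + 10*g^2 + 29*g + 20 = (g + 1)*(g + 4)*(g + 5)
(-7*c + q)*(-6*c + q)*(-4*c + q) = -168*c^3 + 94*c^2*q - 17*c*q^2 + q^3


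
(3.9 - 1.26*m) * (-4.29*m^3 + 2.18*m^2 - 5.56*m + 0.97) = 5.4054*m^4 - 19.4778*m^3 + 15.5076*m^2 - 22.9062*m + 3.783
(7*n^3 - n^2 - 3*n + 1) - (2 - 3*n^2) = 7*n^3 + 2*n^2 - 3*n - 1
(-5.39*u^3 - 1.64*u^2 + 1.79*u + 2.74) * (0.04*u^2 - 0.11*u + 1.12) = -0.2156*u^5 + 0.5273*u^4 - 5.7848*u^3 - 1.9241*u^2 + 1.7034*u + 3.0688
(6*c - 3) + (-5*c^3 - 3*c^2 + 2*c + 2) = -5*c^3 - 3*c^2 + 8*c - 1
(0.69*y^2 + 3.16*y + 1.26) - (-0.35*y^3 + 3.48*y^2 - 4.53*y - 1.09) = 0.35*y^3 - 2.79*y^2 + 7.69*y + 2.35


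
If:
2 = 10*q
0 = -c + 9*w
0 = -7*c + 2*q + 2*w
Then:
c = 18/305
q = 1/5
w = 2/305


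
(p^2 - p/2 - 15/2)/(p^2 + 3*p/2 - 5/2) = (p - 3)/(p - 1)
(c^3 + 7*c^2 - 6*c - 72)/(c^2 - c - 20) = (c^2 + 3*c - 18)/(c - 5)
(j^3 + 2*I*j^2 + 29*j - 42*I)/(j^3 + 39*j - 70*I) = (j - 3*I)/(j - 5*I)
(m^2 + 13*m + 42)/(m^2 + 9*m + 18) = (m + 7)/(m + 3)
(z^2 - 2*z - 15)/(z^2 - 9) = (z - 5)/(z - 3)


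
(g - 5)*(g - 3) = g^2 - 8*g + 15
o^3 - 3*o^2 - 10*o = o*(o - 5)*(o + 2)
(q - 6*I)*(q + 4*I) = q^2 - 2*I*q + 24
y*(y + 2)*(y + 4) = y^3 + 6*y^2 + 8*y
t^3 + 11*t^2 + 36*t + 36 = (t + 2)*(t + 3)*(t + 6)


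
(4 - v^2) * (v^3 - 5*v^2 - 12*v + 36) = -v^5 + 5*v^4 + 16*v^3 - 56*v^2 - 48*v + 144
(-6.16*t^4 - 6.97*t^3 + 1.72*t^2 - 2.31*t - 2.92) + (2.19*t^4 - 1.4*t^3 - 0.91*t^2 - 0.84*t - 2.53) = -3.97*t^4 - 8.37*t^3 + 0.81*t^2 - 3.15*t - 5.45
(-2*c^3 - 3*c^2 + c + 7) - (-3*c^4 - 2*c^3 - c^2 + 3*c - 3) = 3*c^4 - 2*c^2 - 2*c + 10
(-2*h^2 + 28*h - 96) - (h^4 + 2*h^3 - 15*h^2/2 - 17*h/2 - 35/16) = -h^4 - 2*h^3 + 11*h^2/2 + 73*h/2 - 1501/16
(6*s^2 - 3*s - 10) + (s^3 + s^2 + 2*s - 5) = s^3 + 7*s^2 - s - 15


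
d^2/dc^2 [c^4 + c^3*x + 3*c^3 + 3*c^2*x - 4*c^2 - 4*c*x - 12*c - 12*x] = 12*c^2 + 6*c*x + 18*c + 6*x - 8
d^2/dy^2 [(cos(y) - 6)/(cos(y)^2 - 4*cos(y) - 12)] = (sin(y)^2 + 2*cos(y) + 1)/(cos(y) + 2)^3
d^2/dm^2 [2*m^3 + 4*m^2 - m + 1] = 12*m + 8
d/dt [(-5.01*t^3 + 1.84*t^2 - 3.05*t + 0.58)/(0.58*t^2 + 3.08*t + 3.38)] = (-2.9058*t^4 - 30.8616*t^3 - 43.3652*t^2 + 11.7656*t - 12.0954)/(0.3364*t^4 + 3.5728*t^3 + 13.4072*t^2 + 20.8208*t + 11.4244)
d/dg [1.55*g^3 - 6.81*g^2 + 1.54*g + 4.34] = 4.65*g^2 - 13.62*g + 1.54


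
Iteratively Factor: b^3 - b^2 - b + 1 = (b + 1)*(b^2 - 2*b + 1) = (b - 1)*(b + 1)*(b - 1)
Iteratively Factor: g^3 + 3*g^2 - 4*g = (g + 4)*(g^2 - g) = g*(g + 4)*(g - 1)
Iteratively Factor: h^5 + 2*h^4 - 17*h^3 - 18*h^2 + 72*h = (h + 4)*(h^4 - 2*h^3 - 9*h^2 + 18*h) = (h - 3)*(h + 4)*(h^3 + h^2 - 6*h) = (h - 3)*(h - 2)*(h + 4)*(h^2 + 3*h) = (h - 3)*(h - 2)*(h + 3)*(h + 4)*(h)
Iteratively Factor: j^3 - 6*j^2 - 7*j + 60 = (j - 5)*(j^2 - j - 12) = (j - 5)*(j + 3)*(j - 4)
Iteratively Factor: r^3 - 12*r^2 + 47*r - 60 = (r - 3)*(r^2 - 9*r + 20) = (r - 4)*(r - 3)*(r - 5)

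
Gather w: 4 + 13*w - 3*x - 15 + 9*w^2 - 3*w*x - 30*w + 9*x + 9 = 9*w^2 + w*(-3*x - 17) + 6*x - 2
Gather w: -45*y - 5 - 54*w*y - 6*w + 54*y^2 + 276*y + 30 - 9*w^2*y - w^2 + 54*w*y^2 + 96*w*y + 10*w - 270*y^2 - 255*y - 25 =w^2*(-9*y - 1) + w*(54*y^2 + 42*y + 4) - 216*y^2 - 24*y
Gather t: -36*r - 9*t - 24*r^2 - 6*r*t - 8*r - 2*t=-24*r^2 - 44*r + t*(-6*r - 11)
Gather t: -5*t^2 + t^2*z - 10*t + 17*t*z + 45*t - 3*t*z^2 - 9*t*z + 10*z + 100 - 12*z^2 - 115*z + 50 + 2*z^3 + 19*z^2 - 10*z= t^2*(z - 5) + t*(-3*z^2 + 8*z + 35) + 2*z^3 + 7*z^2 - 115*z + 150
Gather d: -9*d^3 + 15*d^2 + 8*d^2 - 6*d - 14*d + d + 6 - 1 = -9*d^3 + 23*d^2 - 19*d + 5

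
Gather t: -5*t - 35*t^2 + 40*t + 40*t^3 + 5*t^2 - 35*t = 40*t^3 - 30*t^2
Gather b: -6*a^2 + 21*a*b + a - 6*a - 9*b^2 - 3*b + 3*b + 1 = -6*a^2 + 21*a*b - 5*a - 9*b^2 + 1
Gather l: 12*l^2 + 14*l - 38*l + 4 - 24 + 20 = 12*l^2 - 24*l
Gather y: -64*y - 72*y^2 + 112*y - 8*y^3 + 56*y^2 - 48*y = -8*y^3 - 16*y^2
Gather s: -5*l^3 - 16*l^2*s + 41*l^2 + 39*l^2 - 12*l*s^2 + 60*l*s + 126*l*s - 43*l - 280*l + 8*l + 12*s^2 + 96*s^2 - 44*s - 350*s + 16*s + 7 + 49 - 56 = -5*l^3 + 80*l^2 - 315*l + s^2*(108 - 12*l) + s*(-16*l^2 + 186*l - 378)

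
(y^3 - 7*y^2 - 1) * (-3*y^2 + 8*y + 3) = -3*y^5 + 29*y^4 - 53*y^3 - 18*y^2 - 8*y - 3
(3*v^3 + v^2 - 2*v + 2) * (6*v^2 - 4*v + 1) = 18*v^5 - 6*v^4 - 13*v^3 + 21*v^2 - 10*v + 2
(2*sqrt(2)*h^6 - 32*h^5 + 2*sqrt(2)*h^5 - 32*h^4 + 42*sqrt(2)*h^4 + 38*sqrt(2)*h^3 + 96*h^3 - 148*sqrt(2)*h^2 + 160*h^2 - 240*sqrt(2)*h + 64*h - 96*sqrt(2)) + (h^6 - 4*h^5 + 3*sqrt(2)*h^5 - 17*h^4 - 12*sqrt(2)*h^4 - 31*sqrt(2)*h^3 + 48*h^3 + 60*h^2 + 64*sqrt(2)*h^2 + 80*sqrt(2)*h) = h^6 + 2*sqrt(2)*h^6 - 36*h^5 + 5*sqrt(2)*h^5 - 49*h^4 + 30*sqrt(2)*h^4 + 7*sqrt(2)*h^3 + 144*h^3 - 84*sqrt(2)*h^2 + 220*h^2 - 160*sqrt(2)*h + 64*h - 96*sqrt(2)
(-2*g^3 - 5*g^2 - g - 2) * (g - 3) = -2*g^4 + g^3 + 14*g^2 + g + 6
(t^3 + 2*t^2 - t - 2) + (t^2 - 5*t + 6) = t^3 + 3*t^2 - 6*t + 4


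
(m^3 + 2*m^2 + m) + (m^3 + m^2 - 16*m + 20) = 2*m^3 + 3*m^2 - 15*m + 20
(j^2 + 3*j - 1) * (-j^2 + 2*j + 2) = -j^4 - j^3 + 9*j^2 + 4*j - 2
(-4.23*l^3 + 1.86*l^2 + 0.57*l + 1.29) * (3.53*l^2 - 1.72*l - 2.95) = -14.9319*l^5 + 13.8414*l^4 + 11.2914*l^3 - 1.9137*l^2 - 3.9003*l - 3.8055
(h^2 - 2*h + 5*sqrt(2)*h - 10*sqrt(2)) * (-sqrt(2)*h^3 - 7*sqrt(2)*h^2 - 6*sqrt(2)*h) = -sqrt(2)*h^5 - 10*h^4 - 5*sqrt(2)*h^4 - 50*h^3 + 8*sqrt(2)*h^3 + 12*sqrt(2)*h^2 + 80*h^2 + 120*h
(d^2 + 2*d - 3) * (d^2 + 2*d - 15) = d^4 + 4*d^3 - 14*d^2 - 36*d + 45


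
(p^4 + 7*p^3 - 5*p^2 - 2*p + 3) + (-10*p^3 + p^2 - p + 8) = p^4 - 3*p^3 - 4*p^2 - 3*p + 11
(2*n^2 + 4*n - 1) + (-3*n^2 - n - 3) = -n^2 + 3*n - 4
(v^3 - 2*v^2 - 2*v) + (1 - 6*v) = v^3 - 2*v^2 - 8*v + 1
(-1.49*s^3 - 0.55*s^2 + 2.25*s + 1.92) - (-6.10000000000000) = -1.49*s^3 - 0.55*s^2 + 2.25*s + 8.02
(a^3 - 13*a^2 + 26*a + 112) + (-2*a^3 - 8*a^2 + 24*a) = -a^3 - 21*a^2 + 50*a + 112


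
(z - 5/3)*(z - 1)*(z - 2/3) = z^3 - 10*z^2/3 + 31*z/9 - 10/9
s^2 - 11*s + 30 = (s - 6)*(s - 5)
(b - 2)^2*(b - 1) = b^3 - 5*b^2 + 8*b - 4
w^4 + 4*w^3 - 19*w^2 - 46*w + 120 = (w - 3)*(w - 2)*(w + 4)*(w + 5)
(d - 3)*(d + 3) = d^2 - 9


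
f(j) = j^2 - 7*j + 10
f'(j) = 2*j - 7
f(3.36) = -2.23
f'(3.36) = -0.28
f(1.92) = 0.25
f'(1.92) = -3.16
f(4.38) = -1.48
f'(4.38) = 1.76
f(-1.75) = 25.31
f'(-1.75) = -10.50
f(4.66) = -0.90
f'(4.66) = 2.32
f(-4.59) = 63.20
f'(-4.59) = -16.18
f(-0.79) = 16.15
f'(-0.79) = -8.58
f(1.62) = 1.28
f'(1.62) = -3.76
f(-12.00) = 238.00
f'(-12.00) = -31.00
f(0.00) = 10.00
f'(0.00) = -7.00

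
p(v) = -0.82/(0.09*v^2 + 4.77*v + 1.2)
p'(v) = -0.82*(-0.18*v - 4.77)/(0.09*v^2 + 4.77*v + 1.2)^2 = (0.1476*v + 3.9114)/(0.09*v^2 + 4.77*v + 1.2)^2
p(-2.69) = 0.07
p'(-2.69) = 0.03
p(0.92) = -0.14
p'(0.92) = 0.13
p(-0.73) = 0.37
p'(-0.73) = 0.76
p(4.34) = -0.03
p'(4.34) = 0.01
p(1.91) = -0.08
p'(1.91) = 0.04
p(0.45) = -0.24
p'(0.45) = 0.35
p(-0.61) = 0.49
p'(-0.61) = 1.36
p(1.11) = -0.12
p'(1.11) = 0.09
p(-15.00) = 0.02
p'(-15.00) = 0.00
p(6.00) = -0.02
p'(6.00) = 0.00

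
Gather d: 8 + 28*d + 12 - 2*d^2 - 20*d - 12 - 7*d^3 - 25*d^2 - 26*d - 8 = -7*d^3 - 27*d^2 - 18*d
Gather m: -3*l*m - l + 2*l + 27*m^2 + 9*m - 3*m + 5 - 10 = l + 27*m^2 + m*(6 - 3*l) - 5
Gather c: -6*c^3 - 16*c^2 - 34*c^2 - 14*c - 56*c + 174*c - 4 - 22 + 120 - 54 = -6*c^3 - 50*c^2 + 104*c + 40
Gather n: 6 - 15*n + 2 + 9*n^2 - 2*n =9*n^2 - 17*n + 8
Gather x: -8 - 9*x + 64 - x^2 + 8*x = -x^2 - x + 56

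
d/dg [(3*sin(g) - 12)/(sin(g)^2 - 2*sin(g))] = 3*(-cos(g) + 8/tan(g) - 8*cos(g)/sin(g)^2)/(sin(g) - 2)^2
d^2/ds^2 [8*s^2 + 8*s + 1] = 16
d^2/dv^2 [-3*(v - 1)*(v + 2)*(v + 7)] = -18*v - 48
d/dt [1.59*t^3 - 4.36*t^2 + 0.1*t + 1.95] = 4.77*t^2 - 8.72*t + 0.1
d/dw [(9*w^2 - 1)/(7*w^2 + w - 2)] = (9*w^2 - 22*w + 1)/(49*w^4 + 14*w^3 - 27*w^2 - 4*w + 4)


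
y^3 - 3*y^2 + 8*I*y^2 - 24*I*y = y*(y - 3)*(y + 8*I)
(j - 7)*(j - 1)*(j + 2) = j^3 - 6*j^2 - 9*j + 14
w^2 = w^2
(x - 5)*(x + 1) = x^2 - 4*x - 5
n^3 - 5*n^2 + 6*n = n*(n - 3)*(n - 2)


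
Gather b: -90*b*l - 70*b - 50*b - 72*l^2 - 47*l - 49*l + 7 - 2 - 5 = b*(-90*l - 120) - 72*l^2 - 96*l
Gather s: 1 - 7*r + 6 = 7 - 7*r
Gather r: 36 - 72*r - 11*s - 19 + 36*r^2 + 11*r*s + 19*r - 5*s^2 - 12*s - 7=36*r^2 + r*(11*s - 53) - 5*s^2 - 23*s + 10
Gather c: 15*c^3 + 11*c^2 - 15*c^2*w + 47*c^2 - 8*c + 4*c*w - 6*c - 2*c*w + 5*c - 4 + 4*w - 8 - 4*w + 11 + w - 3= 15*c^3 + c^2*(58 - 15*w) + c*(2*w - 9) + w - 4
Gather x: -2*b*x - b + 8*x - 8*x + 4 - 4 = -2*b*x - b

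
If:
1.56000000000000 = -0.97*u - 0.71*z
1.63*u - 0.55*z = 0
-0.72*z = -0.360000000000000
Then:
No Solution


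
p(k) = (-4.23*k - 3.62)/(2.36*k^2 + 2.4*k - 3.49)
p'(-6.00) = 0.06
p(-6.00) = 0.32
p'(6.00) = 0.05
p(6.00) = -0.30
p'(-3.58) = 0.27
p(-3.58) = 0.63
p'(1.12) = 11.83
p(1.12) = -3.87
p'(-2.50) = 1.56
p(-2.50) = 1.32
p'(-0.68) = 1.01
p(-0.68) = 0.18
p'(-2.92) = 0.63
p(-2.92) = 0.91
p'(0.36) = 5.74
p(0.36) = 2.22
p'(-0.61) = 1.01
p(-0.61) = 0.26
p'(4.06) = 0.13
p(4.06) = -0.46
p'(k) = (-4.72*k - 2.4)*(-4.23*k - 3.62)/(2.36*k^2 + 2.4*k - 3.49)^2 - 4.23/(2.36*k^2 + 2.4*k - 3.49)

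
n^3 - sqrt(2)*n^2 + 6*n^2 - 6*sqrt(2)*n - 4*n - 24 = (n + 6)*(n - 2*sqrt(2))*(n + sqrt(2))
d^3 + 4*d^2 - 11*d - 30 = (d - 3)*(d + 2)*(d + 5)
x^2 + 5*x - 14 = (x - 2)*(x + 7)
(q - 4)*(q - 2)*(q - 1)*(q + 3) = q^4 - 4*q^3 - 7*q^2 + 34*q - 24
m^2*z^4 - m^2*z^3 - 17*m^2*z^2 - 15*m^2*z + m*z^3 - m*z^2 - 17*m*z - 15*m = (z - 5)*(z + 3)*(m*z + 1)*(m*z + m)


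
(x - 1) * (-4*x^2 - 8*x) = -4*x^3 - 4*x^2 + 8*x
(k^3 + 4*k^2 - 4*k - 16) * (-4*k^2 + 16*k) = -4*k^5 + 80*k^3 - 256*k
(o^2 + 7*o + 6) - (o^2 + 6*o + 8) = o - 2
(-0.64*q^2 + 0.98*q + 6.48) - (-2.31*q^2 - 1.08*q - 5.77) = 1.67*q^2 + 2.06*q + 12.25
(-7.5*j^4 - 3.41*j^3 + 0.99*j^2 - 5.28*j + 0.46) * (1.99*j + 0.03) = -14.925*j^5 - 7.0109*j^4 + 1.8678*j^3 - 10.4775*j^2 + 0.757*j + 0.0138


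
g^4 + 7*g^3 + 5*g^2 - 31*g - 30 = (g - 2)*(g + 1)*(g + 3)*(g + 5)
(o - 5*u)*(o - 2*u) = o^2 - 7*o*u + 10*u^2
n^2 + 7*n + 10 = (n + 2)*(n + 5)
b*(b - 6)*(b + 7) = b^3 + b^2 - 42*b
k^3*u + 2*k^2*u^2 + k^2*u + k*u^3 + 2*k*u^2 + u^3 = (k + u)^2*(k*u + u)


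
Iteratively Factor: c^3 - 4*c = (c - 2)*(c^2 + 2*c) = (c - 2)*(c + 2)*(c)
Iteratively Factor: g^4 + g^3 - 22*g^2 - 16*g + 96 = (g - 2)*(g^3 + 3*g^2 - 16*g - 48) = (g - 2)*(g + 4)*(g^2 - g - 12) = (g - 2)*(g + 3)*(g + 4)*(g - 4)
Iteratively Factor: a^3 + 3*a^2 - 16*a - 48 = (a + 3)*(a^2 - 16) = (a + 3)*(a + 4)*(a - 4)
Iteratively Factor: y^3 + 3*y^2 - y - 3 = (y + 3)*(y^2 - 1) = (y + 1)*(y + 3)*(y - 1)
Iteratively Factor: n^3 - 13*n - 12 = (n - 4)*(n^2 + 4*n + 3) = (n - 4)*(n + 3)*(n + 1)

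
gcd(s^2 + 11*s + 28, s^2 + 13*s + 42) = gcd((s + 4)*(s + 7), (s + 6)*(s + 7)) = s + 7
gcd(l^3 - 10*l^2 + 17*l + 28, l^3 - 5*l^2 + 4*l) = l - 4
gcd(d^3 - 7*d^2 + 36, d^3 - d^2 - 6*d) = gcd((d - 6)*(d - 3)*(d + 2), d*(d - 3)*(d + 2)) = d^2 - d - 6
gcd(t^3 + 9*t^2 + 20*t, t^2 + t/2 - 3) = 1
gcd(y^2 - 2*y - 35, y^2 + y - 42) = 1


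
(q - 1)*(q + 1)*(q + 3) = q^3 + 3*q^2 - q - 3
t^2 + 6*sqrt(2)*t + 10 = (t + sqrt(2))*(t + 5*sqrt(2))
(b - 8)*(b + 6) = b^2 - 2*b - 48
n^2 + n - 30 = (n - 5)*(n + 6)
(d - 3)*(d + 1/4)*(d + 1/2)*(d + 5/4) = d^4 - d^3 - 79*d^2/16 - 97*d/32 - 15/32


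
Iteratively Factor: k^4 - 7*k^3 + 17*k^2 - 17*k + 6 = (k - 1)*(k^3 - 6*k^2 + 11*k - 6) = (k - 2)*(k - 1)*(k^2 - 4*k + 3) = (k - 2)*(k - 1)^2*(k - 3)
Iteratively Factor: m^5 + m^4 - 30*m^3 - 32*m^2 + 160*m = (m - 2)*(m^4 + 3*m^3 - 24*m^2 - 80*m) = (m - 5)*(m - 2)*(m^3 + 8*m^2 + 16*m) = (m - 5)*(m - 2)*(m + 4)*(m^2 + 4*m) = m*(m - 5)*(m - 2)*(m + 4)*(m + 4)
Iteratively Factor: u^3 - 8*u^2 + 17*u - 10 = (u - 2)*(u^2 - 6*u + 5) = (u - 2)*(u - 1)*(u - 5)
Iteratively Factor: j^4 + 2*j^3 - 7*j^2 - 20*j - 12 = (j - 3)*(j^3 + 5*j^2 + 8*j + 4) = (j - 3)*(j + 1)*(j^2 + 4*j + 4) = (j - 3)*(j + 1)*(j + 2)*(j + 2)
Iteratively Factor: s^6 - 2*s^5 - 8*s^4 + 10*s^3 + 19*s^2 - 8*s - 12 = (s - 2)*(s^5 - 8*s^3 - 6*s^2 + 7*s + 6) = (s - 3)*(s - 2)*(s^4 + 3*s^3 + s^2 - 3*s - 2) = (s - 3)*(s - 2)*(s + 2)*(s^3 + s^2 - s - 1) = (s - 3)*(s - 2)*(s + 1)*(s + 2)*(s^2 - 1) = (s - 3)*(s - 2)*(s - 1)*(s + 1)*(s + 2)*(s + 1)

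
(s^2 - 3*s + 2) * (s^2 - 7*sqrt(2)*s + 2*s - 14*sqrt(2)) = s^4 - 7*sqrt(2)*s^3 - s^3 - 4*s^2 + 7*sqrt(2)*s^2 + 4*s + 28*sqrt(2)*s - 28*sqrt(2)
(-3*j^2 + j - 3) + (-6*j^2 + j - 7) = -9*j^2 + 2*j - 10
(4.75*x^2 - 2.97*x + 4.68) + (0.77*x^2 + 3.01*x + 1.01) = 5.52*x^2 + 0.0399999999999996*x + 5.69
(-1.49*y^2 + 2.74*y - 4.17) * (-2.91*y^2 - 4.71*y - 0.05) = 4.3359*y^4 - 0.955500000000001*y^3 - 0.6962*y^2 + 19.5037*y + 0.2085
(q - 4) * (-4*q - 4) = -4*q^2 + 12*q + 16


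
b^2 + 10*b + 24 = (b + 4)*(b + 6)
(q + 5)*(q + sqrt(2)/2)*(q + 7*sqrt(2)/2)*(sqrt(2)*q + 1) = sqrt(2)*q^4 + 5*sqrt(2)*q^3 + 9*q^3 + 15*sqrt(2)*q^2/2 + 45*q^2 + 7*q/2 + 75*sqrt(2)*q/2 + 35/2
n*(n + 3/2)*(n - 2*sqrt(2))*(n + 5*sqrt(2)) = n^4 + 3*n^3/2 + 3*sqrt(2)*n^3 - 20*n^2 + 9*sqrt(2)*n^2/2 - 30*n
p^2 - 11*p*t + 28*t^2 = (p - 7*t)*(p - 4*t)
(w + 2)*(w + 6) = w^2 + 8*w + 12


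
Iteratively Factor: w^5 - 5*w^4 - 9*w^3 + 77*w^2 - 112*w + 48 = (w - 4)*(w^4 - w^3 - 13*w^2 + 25*w - 12) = (w - 4)*(w - 1)*(w^3 - 13*w + 12) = (w - 4)*(w - 1)*(w + 4)*(w^2 - 4*w + 3) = (w - 4)*(w - 3)*(w - 1)*(w + 4)*(w - 1)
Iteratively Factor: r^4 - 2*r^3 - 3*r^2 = (r)*(r^3 - 2*r^2 - 3*r) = r^2*(r^2 - 2*r - 3) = r^2*(r + 1)*(r - 3)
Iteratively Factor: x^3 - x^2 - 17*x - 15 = (x + 1)*(x^2 - 2*x - 15) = (x - 5)*(x + 1)*(x + 3)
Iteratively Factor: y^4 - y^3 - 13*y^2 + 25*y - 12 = (y - 1)*(y^3 - 13*y + 12) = (y - 3)*(y - 1)*(y^2 + 3*y - 4) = (y - 3)*(y - 1)*(y + 4)*(y - 1)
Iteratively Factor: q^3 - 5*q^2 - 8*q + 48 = (q - 4)*(q^2 - q - 12) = (q - 4)*(q + 3)*(q - 4)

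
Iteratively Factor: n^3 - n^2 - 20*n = (n + 4)*(n^2 - 5*n) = n*(n + 4)*(n - 5)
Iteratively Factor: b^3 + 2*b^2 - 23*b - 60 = (b + 3)*(b^2 - b - 20) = (b + 3)*(b + 4)*(b - 5)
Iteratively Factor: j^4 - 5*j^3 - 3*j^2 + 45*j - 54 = (j - 3)*(j^3 - 2*j^2 - 9*j + 18) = (j - 3)*(j + 3)*(j^2 - 5*j + 6) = (j - 3)*(j - 2)*(j + 3)*(j - 3)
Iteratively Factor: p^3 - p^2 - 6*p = (p)*(p^2 - p - 6) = p*(p + 2)*(p - 3)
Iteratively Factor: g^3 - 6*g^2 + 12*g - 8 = (g - 2)*(g^2 - 4*g + 4) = (g - 2)^2*(g - 2)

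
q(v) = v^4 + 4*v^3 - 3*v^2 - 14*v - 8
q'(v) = 4*v^3 + 12*v^2 - 6*v - 14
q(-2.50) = -15.19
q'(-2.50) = 13.50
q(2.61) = 52.55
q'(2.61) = 123.20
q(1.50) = -17.19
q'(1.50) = 17.50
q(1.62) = -14.66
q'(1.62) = 24.78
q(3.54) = 239.33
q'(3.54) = 292.59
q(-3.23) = -20.03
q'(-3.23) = -4.22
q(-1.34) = -1.03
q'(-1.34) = 5.96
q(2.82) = 81.61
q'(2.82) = 154.21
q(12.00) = 27040.00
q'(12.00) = 8554.00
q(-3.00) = -20.00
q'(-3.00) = 4.00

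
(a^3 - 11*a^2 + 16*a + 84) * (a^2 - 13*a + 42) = a^5 - 24*a^4 + 201*a^3 - 586*a^2 - 420*a + 3528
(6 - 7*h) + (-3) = 3 - 7*h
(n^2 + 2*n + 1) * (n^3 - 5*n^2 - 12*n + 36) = n^5 - 3*n^4 - 21*n^3 + 7*n^2 + 60*n + 36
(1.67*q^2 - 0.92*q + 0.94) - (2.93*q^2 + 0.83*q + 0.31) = -1.26*q^2 - 1.75*q + 0.63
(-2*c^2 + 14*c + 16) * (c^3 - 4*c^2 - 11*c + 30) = -2*c^5 + 22*c^4 - 18*c^3 - 278*c^2 + 244*c + 480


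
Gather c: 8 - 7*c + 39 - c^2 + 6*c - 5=-c^2 - c + 42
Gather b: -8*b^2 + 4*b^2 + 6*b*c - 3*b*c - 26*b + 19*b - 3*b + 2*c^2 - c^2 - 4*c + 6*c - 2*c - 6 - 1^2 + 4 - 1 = -4*b^2 + b*(3*c - 10) + c^2 - 4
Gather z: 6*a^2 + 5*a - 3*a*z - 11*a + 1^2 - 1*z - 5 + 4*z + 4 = 6*a^2 - 6*a + z*(3 - 3*a)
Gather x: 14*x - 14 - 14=14*x - 28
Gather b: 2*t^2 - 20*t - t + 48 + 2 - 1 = 2*t^2 - 21*t + 49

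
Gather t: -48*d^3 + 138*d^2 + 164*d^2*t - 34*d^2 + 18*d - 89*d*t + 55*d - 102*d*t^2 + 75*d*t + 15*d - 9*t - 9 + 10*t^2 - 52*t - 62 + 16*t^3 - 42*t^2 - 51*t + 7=-48*d^3 + 104*d^2 + 88*d + 16*t^3 + t^2*(-102*d - 32) + t*(164*d^2 - 14*d - 112) - 64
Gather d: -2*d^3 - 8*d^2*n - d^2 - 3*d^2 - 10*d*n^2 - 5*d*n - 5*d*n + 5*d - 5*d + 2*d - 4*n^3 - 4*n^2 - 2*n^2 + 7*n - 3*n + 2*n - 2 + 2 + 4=-2*d^3 + d^2*(-8*n - 4) + d*(-10*n^2 - 10*n + 2) - 4*n^3 - 6*n^2 + 6*n + 4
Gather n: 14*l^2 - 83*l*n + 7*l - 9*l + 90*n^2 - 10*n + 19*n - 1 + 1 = 14*l^2 - 2*l + 90*n^2 + n*(9 - 83*l)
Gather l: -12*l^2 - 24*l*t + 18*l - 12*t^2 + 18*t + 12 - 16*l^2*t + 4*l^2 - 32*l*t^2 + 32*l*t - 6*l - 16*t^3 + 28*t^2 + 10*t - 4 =l^2*(-16*t - 8) + l*(-32*t^2 + 8*t + 12) - 16*t^3 + 16*t^2 + 28*t + 8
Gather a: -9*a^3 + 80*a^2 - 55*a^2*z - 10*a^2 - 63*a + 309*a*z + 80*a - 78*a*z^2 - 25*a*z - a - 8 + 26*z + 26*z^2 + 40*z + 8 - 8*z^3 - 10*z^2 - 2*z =-9*a^3 + a^2*(70 - 55*z) + a*(-78*z^2 + 284*z + 16) - 8*z^3 + 16*z^2 + 64*z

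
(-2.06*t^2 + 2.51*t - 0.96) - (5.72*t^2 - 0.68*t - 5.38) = -7.78*t^2 + 3.19*t + 4.42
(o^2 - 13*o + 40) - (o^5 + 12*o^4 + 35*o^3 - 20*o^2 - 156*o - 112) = -o^5 - 12*o^4 - 35*o^3 + 21*o^2 + 143*o + 152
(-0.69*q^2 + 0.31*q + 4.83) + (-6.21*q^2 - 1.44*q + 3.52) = -6.9*q^2 - 1.13*q + 8.35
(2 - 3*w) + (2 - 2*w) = 4 - 5*w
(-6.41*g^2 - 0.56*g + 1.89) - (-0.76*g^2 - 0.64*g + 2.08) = -5.65*g^2 + 0.08*g - 0.19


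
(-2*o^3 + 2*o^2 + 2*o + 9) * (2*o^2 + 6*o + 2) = -4*o^5 - 8*o^4 + 12*o^3 + 34*o^2 + 58*o + 18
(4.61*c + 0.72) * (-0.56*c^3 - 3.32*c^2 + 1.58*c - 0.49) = -2.5816*c^4 - 15.7084*c^3 + 4.8934*c^2 - 1.1213*c - 0.3528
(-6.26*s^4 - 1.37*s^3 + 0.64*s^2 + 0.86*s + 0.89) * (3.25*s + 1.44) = -20.345*s^5 - 13.4669*s^4 + 0.1072*s^3 + 3.7166*s^2 + 4.1309*s + 1.2816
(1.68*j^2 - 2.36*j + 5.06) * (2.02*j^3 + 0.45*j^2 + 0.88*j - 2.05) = 3.3936*j^5 - 4.0112*j^4 + 10.6376*j^3 - 3.2438*j^2 + 9.2908*j - 10.373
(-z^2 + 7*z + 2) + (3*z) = -z^2 + 10*z + 2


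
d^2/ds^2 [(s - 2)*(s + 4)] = 2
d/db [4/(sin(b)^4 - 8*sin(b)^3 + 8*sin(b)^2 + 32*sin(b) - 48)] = 16*(4*sin(b) + cos(b)^2 + 3)*cos(b)/((sin(b) - 6)^2*(sin(b) - 2)^3*(sin(b) + 2)^2)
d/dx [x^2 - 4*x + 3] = 2*x - 4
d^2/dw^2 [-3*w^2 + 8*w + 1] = -6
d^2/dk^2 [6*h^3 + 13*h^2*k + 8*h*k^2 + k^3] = 16*h + 6*k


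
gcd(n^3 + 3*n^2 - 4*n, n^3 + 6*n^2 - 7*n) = n^2 - n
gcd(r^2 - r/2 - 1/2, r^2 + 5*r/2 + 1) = r + 1/2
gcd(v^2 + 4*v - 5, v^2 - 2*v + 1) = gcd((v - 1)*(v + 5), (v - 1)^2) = v - 1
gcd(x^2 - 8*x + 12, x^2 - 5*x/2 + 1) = x - 2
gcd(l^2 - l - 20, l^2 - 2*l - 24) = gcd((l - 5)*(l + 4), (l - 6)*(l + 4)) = l + 4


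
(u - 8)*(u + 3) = u^2 - 5*u - 24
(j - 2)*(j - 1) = j^2 - 3*j + 2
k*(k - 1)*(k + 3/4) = k^3 - k^2/4 - 3*k/4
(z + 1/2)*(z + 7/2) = z^2 + 4*z + 7/4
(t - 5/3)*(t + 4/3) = t^2 - t/3 - 20/9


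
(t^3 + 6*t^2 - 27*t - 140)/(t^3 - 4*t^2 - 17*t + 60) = (t + 7)/(t - 3)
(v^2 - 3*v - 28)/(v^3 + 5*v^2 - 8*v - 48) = (v - 7)/(v^2 + v - 12)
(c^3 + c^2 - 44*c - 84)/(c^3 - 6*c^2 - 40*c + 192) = (c^2 - 5*c - 14)/(c^2 - 12*c + 32)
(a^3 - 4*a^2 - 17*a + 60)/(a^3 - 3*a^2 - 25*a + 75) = (a + 4)/(a + 5)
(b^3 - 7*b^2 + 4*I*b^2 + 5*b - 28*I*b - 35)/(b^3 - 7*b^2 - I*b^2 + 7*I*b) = (b + 5*I)/b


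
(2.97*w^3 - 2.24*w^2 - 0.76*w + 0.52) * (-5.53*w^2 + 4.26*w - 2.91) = -16.4241*w^5 + 25.0394*w^4 - 13.9823*w^3 + 0.4052*w^2 + 4.4268*w - 1.5132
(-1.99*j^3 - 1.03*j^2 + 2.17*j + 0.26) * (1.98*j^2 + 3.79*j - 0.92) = -3.9402*j^5 - 9.5815*j^4 + 2.2237*j^3 + 9.6867*j^2 - 1.011*j - 0.2392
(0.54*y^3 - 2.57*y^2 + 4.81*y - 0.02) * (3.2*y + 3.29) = 1.728*y^4 - 6.4474*y^3 + 6.9367*y^2 + 15.7609*y - 0.0658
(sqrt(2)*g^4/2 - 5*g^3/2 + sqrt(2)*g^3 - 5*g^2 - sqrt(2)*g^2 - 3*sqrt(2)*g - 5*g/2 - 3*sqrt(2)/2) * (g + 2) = sqrt(2)*g^5/2 - 5*g^4/2 + 2*sqrt(2)*g^4 - 10*g^3 + sqrt(2)*g^3 - 25*g^2/2 - 5*sqrt(2)*g^2 - 15*sqrt(2)*g/2 - 5*g - 3*sqrt(2)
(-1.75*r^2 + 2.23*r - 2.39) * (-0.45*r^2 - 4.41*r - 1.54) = 0.7875*r^4 + 6.714*r^3 - 6.0638*r^2 + 7.1057*r + 3.6806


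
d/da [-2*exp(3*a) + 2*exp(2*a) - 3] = (4 - 6*exp(a))*exp(2*a)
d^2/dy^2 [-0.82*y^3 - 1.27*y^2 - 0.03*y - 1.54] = -4.92*y - 2.54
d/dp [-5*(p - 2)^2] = 20 - 10*p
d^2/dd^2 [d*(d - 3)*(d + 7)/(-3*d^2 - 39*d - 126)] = -36/(d^3 + 18*d^2 + 108*d + 216)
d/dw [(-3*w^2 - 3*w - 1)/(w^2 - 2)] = (3*w^2 + 14*w + 6)/(w^4 - 4*w^2 + 4)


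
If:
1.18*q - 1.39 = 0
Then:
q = 1.18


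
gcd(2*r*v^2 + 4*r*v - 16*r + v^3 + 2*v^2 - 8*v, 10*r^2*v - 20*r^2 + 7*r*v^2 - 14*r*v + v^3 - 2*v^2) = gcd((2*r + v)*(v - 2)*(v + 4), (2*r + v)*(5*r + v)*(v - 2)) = 2*r*v - 4*r + v^2 - 2*v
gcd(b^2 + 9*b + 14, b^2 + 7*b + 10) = b + 2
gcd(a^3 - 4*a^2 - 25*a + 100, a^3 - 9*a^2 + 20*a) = a^2 - 9*a + 20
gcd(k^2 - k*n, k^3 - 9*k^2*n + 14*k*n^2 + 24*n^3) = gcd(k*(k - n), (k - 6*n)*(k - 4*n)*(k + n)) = 1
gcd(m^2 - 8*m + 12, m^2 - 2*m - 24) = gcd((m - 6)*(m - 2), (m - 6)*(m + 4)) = m - 6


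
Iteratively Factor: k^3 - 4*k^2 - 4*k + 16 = (k + 2)*(k^2 - 6*k + 8) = (k - 2)*(k + 2)*(k - 4)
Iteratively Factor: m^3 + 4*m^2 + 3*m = (m)*(m^2 + 4*m + 3) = m*(m + 1)*(m + 3)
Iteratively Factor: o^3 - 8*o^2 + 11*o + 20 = (o - 4)*(o^2 - 4*o - 5) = (o - 5)*(o - 4)*(o + 1)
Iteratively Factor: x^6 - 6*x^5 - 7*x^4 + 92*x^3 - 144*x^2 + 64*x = (x - 1)*(x^5 - 5*x^4 - 12*x^3 + 80*x^2 - 64*x) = (x - 1)^2*(x^4 - 4*x^3 - 16*x^2 + 64*x) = (x - 4)*(x - 1)^2*(x^3 - 16*x) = x*(x - 4)*(x - 1)^2*(x^2 - 16) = x*(x - 4)*(x - 1)^2*(x + 4)*(x - 4)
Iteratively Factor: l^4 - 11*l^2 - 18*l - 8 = (l - 4)*(l^3 + 4*l^2 + 5*l + 2) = (l - 4)*(l + 1)*(l^2 + 3*l + 2) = (l - 4)*(l + 1)^2*(l + 2)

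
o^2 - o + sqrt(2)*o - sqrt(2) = (o - 1)*(o + sqrt(2))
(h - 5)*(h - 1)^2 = h^3 - 7*h^2 + 11*h - 5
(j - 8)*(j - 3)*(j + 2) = j^3 - 9*j^2 + 2*j + 48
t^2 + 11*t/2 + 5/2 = (t + 1/2)*(t + 5)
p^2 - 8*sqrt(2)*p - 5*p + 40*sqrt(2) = (p - 5)*(p - 8*sqrt(2))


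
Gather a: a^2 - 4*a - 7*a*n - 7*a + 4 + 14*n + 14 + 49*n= a^2 + a*(-7*n - 11) + 63*n + 18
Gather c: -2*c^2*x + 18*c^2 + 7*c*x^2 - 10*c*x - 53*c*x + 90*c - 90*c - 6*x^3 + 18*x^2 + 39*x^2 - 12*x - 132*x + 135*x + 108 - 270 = c^2*(18 - 2*x) + c*(7*x^2 - 63*x) - 6*x^3 + 57*x^2 - 9*x - 162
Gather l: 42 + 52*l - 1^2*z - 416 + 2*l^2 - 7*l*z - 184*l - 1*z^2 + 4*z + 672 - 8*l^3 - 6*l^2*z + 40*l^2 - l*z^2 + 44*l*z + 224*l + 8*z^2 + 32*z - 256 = -8*l^3 + l^2*(42 - 6*z) + l*(-z^2 + 37*z + 92) + 7*z^2 + 35*z + 42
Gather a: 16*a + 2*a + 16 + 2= 18*a + 18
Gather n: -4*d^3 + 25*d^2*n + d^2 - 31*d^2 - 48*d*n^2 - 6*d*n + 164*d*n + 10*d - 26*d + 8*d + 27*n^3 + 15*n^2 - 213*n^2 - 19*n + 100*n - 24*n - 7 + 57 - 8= -4*d^3 - 30*d^2 - 8*d + 27*n^3 + n^2*(-48*d - 198) + n*(25*d^2 + 158*d + 57) + 42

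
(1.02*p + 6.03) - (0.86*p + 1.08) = 0.16*p + 4.95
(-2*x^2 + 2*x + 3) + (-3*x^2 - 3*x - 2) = -5*x^2 - x + 1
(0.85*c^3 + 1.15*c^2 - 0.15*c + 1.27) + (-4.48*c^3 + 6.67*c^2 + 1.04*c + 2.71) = -3.63*c^3 + 7.82*c^2 + 0.89*c + 3.98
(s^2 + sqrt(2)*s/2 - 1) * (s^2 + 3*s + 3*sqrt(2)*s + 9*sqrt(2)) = s^4 + 3*s^3 + 7*sqrt(2)*s^3/2 + 2*s^2 + 21*sqrt(2)*s^2/2 - 3*sqrt(2)*s + 6*s - 9*sqrt(2)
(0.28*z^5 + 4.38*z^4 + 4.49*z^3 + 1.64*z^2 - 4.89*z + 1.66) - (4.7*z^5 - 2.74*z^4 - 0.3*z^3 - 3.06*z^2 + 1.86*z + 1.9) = -4.42*z^5 + 7.12*z^4 + 4.79*z^3 + 4.7*z^2 - 6.75*z - 0.24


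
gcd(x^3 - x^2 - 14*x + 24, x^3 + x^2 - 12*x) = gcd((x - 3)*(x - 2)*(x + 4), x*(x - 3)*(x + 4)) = x^2 + x - 12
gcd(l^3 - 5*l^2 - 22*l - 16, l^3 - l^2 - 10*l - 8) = l^2 + 3*l + 2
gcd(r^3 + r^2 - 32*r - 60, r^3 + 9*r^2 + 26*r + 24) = r + 2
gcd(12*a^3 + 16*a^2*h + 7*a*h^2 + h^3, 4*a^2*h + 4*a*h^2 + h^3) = 4*a^2 + 4*a*h + h^2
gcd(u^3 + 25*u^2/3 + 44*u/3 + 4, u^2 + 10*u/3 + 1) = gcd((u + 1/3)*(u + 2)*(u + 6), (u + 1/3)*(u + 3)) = u + 1/3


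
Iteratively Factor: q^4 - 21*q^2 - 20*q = (q + 1)*(q^3 - q^2 - 20*q) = (q - 5)*(q + 1)*(q^2 + 4*q) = (q - 5)*(q + 1)*(q + 4)*(q)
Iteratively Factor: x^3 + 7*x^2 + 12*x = (x + 3)*(x^2 + 4*x) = (x + 3)*(x + 4)*(x)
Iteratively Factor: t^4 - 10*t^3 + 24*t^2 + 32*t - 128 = (t - 4)*(t^3 - 6*t^2 + 32) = (t - 4)^2*(t^2 - 2*t - 8) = (t - 4)^2*(t + 2)*(t - 4)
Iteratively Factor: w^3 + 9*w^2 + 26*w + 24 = (w + 2)*(w^2 + 7*w + 12) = (w + 2)*(w + 4)*(w + 3)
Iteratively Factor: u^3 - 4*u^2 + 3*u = (u)*(u^2 - 4*u + 3) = u*(u - 1)*(u - 3)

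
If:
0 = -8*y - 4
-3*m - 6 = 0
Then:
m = -2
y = -1/2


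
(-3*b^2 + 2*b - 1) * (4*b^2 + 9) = -12*b^4 + 8*b^3 - 31*b^2 + 18*b - 9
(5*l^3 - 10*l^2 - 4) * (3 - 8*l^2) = -40*l^5 + 80*l^4 + 15*l^3 + 2*l^2 - 12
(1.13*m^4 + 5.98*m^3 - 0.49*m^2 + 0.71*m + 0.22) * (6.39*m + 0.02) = 7.2207*m^5 + 38.2348*m^4 - 3.0115*m^3 + 4.5271*m^2 + 1.42*m + 0.0044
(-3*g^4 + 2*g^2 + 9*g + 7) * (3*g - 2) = -9*g^5 + 6*g^4 + 6*g^3 + 23*g^2 + 3*g - 14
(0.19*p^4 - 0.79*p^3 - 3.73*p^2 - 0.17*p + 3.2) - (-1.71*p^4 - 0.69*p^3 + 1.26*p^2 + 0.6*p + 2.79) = 1.9*p^4 - 0.1*p^3 - 4.99*p^2 - 0.77*p + 0.41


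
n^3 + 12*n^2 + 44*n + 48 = (n + 2)*(n + 4)*(n + 6)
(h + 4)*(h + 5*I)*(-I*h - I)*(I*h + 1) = h^4 + 5*h^3 + 4*I*h^3 + 9*h^2 + 20*I*h^2 + 25*h + 16*I*h + 20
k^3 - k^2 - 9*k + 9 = (k - 3)*(k - 1)*(k + 3)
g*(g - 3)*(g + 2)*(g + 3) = g^4 + 2*g^3 - 9*g^2 - 18*g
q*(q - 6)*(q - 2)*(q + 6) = q^4 - 2*q^3 - 36*q^2 + 72*q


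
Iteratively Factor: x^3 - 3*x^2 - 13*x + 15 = (x + 3)*(x^2 - 6*x + 5) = (x - 5)*(x + 3)*(x - 1)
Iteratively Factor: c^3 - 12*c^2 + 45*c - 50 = (c - 5)*(c^2 - 7*c + 10) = (c - 5)*(c - 2)*(c - 5)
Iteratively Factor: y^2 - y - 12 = (y - 4)*(y + 3)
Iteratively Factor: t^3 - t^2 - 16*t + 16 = (t - 4)*(t^2 + 3*t - 4) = (t - 4)*(t - 1)*(t + 4)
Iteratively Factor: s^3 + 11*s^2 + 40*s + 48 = (s + 4)*(s^2 + 7*s + 12) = (s + 4)^2*(s + 3)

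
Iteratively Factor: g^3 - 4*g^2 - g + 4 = (g + 1)*(g^2 - 5*g + 4) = (g - 1)*(g + 1)*(g - 4)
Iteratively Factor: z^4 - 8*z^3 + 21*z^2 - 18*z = (z)*(z^3 - 8*z^2 + 21*z - 18) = z*(z - 3)*(z^2 - 5*z + 6) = z*(z - 3)*(z - 2)*(z - 3)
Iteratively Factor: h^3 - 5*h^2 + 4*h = (h - 4)*(h^2 - h) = h*(h - 4)*(h - 1)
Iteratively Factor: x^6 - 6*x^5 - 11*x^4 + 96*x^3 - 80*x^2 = (x - 1)*(x^5 - 5*x^4 - 16*x^3 + 80*x^2) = (x - 5)*(x - 1)*(x^4 - 16*x^2) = (x - 5)*(x - 1)*(x + 4)*(x^3 - 4*x^2) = x*(x - 5)*(x - 1)*(x + 4)*(x^2 - 4*x) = x*(x - 5)*(x - 4)*(x - 1)*(x + 4)*(x)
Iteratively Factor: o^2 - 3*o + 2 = (o - 1)*(o - 2)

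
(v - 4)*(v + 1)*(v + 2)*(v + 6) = v^4 + 5*v^3 - 16*v^2 - 68*v - 48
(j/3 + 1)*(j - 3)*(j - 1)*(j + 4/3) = j^4/3 + j^3/9 - 31*j^2/9 - j + 4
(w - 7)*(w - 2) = w^2 - 9*w + 14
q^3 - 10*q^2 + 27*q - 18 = (q - 6)*(q - 3)*(q - 1)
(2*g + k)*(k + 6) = 2*g*k + 12*g + k^2 + 6*k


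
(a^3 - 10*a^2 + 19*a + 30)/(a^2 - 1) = (a^2 - 11*a + 30)/(a - 1)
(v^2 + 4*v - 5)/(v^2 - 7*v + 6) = (v + 5)/(v - 6)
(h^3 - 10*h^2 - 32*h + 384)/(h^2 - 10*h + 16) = (h^2 - 2*h - 48)/(h - 2)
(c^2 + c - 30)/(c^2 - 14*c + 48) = (c^2 + c - 30)/(c^2 - 14*c + 48)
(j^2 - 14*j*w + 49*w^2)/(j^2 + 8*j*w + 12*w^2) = (j^2 - 14*j*w + 49*w^2)/(j^2 + 8*j*w + 12*w^2)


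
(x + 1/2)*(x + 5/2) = x^2 + 3*x + 5/4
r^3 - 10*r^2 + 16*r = r*(r - 8)*(r - 2)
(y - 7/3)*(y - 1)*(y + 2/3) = y^3 - 8*y^2/3 + y/9 + 14/9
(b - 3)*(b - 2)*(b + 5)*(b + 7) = b^4 + 7*b^3 - 19*b^2 - 103*b + 210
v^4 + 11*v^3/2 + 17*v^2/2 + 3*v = v*(v + 1/2)*(v + 2)*(v + 3)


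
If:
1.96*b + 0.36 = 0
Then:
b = -0.18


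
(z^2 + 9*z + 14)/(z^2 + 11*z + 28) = (z + 2)/(z + 4)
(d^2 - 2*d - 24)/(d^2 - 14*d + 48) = (d + 4)/(d - 8)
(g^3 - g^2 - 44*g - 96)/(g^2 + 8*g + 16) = (g^2 - 5*g - 24)/(g + 4)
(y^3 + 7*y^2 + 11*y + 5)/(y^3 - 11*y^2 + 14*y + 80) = (y^3 + 7*y^2 + 11*y + 5)/(y^3 - 11*y^2 + 14*y + 80)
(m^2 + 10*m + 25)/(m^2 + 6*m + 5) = (m + 5)/(m + 1)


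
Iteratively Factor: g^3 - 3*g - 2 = (g + 1)*(g^2 - g - 2) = (g + 1)^2*(g - 2)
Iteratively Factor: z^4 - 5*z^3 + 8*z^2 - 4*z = (z - 2)*(z^3 - 3*z^2 + 2*z) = (z - 2)*(z - 1)*(z^2 - 2*z) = z*(z - 2)*(z - 1)*(z - 2)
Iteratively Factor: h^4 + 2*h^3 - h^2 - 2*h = (h - 1)*(h^3 + 3*h^2 + 2*h) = h*(h - 1)*(h^2 + 3*h + 2) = h*(h - 1)*(h + 1)*(h + 2)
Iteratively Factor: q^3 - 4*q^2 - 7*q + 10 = (q - 1)*(q^2 - 3*q - 10) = (q - 1)*(q + 2)*(q - 5)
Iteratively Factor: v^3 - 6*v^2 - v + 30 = (v - 5)*(v^2 - v - 6) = (v - 5)*(v - 3)*(v + 2)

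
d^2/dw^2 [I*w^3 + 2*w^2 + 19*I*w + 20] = 6*I*w + 4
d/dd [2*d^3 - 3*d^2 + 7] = 6*d*(d - 1)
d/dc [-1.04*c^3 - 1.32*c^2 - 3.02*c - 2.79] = -3.12*c^2 - 2.64*c - 3.02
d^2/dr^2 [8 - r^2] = -2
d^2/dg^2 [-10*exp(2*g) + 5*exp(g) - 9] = (5 - 40*exp(g))*exp(g)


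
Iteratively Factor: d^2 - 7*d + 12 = (d - 3)*(d - 4)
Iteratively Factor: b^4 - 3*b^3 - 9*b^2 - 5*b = (b + 1)*(b^3 - 4*b^2 - 5*b) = b*(b + 1)*(b^2 - 4*b - 5) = b*(b - 5)*(b + 1)*(b + 1)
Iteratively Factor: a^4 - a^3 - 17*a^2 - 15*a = (a)*(a^3 - a^2 - 17*a - 15) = a*(a - 5)*(a^2 + 4*a + 3) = a*(a - 5)*(a + 3)*(a + 1)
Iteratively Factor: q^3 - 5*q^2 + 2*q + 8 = (q - 4)*(q^2 - q - 2) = (q - 4)*(q - 2)*(q + 1)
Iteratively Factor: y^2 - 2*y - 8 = (y - 4)*(y + 2)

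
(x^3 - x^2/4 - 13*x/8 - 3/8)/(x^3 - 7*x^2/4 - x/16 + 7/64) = 8*(2*x^2 - x - 3)/(16*x^2 - 32*x + 7)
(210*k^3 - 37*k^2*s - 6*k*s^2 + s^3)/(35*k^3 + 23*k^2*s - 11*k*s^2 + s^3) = (6*k + s)/(k + s)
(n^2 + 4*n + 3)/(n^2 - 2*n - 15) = (n + 1)/(n - 5)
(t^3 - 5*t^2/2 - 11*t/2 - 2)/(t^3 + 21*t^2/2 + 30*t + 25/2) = (t^2 - 3*t - 4)/(t^2 + 10*t + 25)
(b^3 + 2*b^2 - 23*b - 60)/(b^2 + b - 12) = (b^2 - 2*b - 15)/(b - 3)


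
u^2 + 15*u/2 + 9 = (u + 3/2)*(u + 6)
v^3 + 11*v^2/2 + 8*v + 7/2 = (v + 1)^2*(v + 7/2)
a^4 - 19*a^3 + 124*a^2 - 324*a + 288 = (a - 8)*(a - 6)*(a - 3)*(a - 2)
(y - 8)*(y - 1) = y^2 - 9*y + 8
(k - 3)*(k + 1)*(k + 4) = k^3 + 2*k^2 - 11*k - 12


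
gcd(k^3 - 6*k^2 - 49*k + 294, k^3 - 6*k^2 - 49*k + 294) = k^3 - 6*k^2 - 49*k + 294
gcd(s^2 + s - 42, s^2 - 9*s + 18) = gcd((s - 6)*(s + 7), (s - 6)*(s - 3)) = s - 6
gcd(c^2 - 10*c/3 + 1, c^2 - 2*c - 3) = c - 3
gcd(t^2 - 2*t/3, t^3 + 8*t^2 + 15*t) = t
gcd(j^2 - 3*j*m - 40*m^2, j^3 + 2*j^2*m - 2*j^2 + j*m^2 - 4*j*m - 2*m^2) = 1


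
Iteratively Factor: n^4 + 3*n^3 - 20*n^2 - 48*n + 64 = (n + 4)*(n^3 - n^2 - 16*n + 16) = (n - 4)*(n + 4)*(n^2 + 3*n - 4) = (n - 4)*(n - 1)*(n + 4)*(n + 4)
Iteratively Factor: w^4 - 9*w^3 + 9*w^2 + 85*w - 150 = (w - 5)*(w^3 - 4*w^2 - 11*w + 30) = (w - 5)*(w - 2)*(w^2 - 2*w - 15) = (w - 5)*(w - 2)*(w + 3)*(w - 5)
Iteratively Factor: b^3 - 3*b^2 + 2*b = (b - 2)*(b^2 - b) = b*(b - 2)*(b - 1)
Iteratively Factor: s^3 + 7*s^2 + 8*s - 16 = (s + 4)*(s^2 + 3*s - 4) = (s + 4)^2*(s - 1)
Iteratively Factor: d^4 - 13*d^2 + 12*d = (d - 1)*(d^3 + d^2 - 12*d) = (d - 3)*(d - 1)*(d^2 + 4*d) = (d - 3)*(d - 1)*(d + 4)*(d)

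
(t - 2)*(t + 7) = t^2 + 5*t - 14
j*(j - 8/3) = j^2 - 8*j/3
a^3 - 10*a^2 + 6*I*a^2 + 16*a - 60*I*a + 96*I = (a - 8)*(a - 2)*(a + 6*I)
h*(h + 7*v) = h^2 + 7*h*v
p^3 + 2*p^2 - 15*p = p*(p - 3)*(p + 5)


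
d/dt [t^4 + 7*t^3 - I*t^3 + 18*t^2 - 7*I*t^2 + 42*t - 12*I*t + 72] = 4*t^3 + t^2*(21 - 3*I) + t*(36 - 14*I) + 42 - 12*I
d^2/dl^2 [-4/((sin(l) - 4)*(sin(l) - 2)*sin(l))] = 4*(9*sin(l)^3 - 66*sin(l)^2 + 148*sin(l) - 48 - 200/sin(l) + 288/sin(l)^2 - 128/sin(l)^3)/((sin(l) - 4)^3*(sin(l) - 2)^3)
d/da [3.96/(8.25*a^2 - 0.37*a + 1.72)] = (1.4652 - 65.34*a)/(8.25*a^2 - 0.37*a + 1.72)^2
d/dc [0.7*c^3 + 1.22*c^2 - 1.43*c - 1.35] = 2.1*c^2 + 2.44*c - 1.43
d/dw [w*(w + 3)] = 2*w + 3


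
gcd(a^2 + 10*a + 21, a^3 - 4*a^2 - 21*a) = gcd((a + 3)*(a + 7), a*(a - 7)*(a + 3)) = a + 3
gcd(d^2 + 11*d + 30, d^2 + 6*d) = d + 6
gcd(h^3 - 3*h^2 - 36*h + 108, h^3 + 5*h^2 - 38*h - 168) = h - 6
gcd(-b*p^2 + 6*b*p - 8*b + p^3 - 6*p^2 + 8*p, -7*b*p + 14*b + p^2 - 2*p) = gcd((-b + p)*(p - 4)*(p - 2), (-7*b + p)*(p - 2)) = p - 2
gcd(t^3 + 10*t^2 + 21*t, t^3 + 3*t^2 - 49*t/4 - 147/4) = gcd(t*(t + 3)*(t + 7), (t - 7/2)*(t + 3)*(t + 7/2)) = t + 3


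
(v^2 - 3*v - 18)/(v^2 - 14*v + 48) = (v + 3)/(v - 8)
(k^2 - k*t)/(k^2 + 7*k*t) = (k - t)/(k + 7*t)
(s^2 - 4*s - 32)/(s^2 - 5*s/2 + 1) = 2*(s^2 - 4*s - 32)/(2*s^2 - 5*s + 2)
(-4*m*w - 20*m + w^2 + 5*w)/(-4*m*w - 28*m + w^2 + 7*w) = (w + 5)/(w + 7)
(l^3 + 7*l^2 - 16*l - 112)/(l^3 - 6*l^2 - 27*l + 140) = (l^2 + 11*l + 28)/(l^2 - 2*l - 35)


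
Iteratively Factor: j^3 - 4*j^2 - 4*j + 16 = (j - 2)*(j^2 - 2*j - 8) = (j - 4)*(j - 2)*(j + 2)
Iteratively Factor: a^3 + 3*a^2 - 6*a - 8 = (a + 1)*(a^2 + 2*a - 8) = (a - 2)*(a + 1)*(a + 4)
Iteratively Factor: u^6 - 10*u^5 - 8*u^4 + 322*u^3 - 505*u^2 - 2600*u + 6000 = (u + 4)*(u^5 - 14*u^4 + 48*u^3 + 130*u^2 - 1025*u + 1500) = (u - 5)*(u + 4)*(u^4 - 9*u^3 + 3*u^2 + 145*u - 300) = (u - 5)^2*(u + 4)*(u^3 - 4*u^2 - 17*u + 60) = (u - 5)^2*(u + 4)^2*(u^2 - 8*u + 15) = (u - 5)^2*(u - 3)*(u + 4)^2*(u - 5)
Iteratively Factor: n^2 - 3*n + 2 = (n - 2)*(n - 1)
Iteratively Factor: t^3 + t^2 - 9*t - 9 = (t + 3)*(t^2 - 2*t - 3) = (t + 1)*(t + 3)*(t - 3)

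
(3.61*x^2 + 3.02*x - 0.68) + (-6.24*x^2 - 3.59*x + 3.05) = -2.63*x^2 - 0.57*x + 2.37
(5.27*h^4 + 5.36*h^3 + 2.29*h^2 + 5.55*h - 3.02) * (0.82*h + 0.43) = 4.3214*h^5 + 6.6613*h^4 + 4.1826*h^3 + 5.5357*h^2 - 0.0899000000000001*h - 1.2986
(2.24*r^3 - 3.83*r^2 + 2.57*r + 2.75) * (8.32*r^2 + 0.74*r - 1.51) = 18.6368*r^5 - 30.208*r^4 + 15.1658*r^3 + 30.5651*r^2 - 1.8457*r - 4.1525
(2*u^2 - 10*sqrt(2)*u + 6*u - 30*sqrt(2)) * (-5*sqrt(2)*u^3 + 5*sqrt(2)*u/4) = -10*sqrt(2)*u^5 - 30*sqrt(2)*u^4 + 100*u^4 + 5*sqrt(2)*u^3/2 + 300*u^3 - 25*u^2 + 15*sqrt(2)*u^2/2 - 75*u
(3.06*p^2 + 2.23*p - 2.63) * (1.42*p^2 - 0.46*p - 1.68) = 4.3452*p^4 + 1.759*p^3 - 9.9012*p^2 - 2.5366*p + 4.4184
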